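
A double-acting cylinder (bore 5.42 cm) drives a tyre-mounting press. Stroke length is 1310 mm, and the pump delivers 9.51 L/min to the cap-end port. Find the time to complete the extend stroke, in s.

Cap-side area A_cap = π/4 × (5.42 cm)² = 23.07 cm^2
Swept volume V = A × L; t = V / Q = A·L / Q

t ≈ 19.1 s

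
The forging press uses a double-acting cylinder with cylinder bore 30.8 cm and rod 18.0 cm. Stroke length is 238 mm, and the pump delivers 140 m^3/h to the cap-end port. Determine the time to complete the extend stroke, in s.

t ≈ 0.456 s

Cap-side area A_cap = π/4 × (30.8 cm)² = 745.1 cm^2
Swept volume V = A × L; t = V / Q = A·L / Q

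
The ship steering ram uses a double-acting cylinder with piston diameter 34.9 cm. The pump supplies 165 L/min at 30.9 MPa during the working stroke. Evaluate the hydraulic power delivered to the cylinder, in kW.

Hydraulic power = P × Q

W ≈ 85.0 kW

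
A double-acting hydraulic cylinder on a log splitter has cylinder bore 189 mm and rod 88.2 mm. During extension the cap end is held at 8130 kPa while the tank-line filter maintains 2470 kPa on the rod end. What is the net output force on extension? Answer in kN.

Cap-side area A_cap = π/4 × (189 mm)² = 28060 mm^2
Rod-side annular area A_ann = π/4 × (189² − 88.2²) = 21950 mm^2
Net thrust = P_cap·A_cap − P_rod·A_ann = 228.1 kN − 54.21 kN

F ≈ 174 kN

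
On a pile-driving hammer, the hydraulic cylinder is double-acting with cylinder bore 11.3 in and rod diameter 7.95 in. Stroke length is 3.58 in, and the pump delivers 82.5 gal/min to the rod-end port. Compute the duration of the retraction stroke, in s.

t ≈ 0.571 s

Rod-side annular area A_ann = π/4 × (11.3² − 7.95²) = 50.65 in^2
Swept volume V = A × L; t = V / Q = A·L / Q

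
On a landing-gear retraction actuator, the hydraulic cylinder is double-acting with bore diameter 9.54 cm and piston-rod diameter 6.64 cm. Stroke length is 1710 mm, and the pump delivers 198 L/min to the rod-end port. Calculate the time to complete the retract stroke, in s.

Rod-side annular area A_ann = π/4 × (9.54² − 6.64²) = 36.85 cm^2
Swept volume V = A × L; t = V / Q = A·L / Q

t ≈ 1.91 s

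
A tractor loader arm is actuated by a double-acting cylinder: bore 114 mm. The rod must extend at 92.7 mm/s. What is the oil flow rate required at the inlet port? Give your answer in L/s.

Cap-side area A_cap = π/4 × (114 mm)² = 10210 mm^2
Q = A × v

Q ≈ 0.946 L/s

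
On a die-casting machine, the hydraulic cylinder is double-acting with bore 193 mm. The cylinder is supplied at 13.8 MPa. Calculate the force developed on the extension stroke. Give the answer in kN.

F ≈ 404 kN

Cap-side area A_cap = π/4 × (193 mm)² = 29260 mm^2
F = P × A_cap = 13.8 MPa × A_cap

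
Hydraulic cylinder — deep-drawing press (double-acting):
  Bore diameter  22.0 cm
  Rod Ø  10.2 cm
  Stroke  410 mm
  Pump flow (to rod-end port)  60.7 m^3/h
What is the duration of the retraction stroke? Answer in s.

t ≈ 0.726 s

Rod-side annular area A_ann = π/4 × (22.0² − 10.2²) = 298.4 cm^2
Swept volume V = A × L; t = V / Q = A·L / Q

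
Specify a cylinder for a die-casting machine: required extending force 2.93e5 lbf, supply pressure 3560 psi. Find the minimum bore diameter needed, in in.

D ≈ 10.2 in

Extension force acts on the full piston face: F = P × (π/4)D².
D = √(4F / (πP)) = √(4 × 2.93e5 lbf / (π × 3560 psi))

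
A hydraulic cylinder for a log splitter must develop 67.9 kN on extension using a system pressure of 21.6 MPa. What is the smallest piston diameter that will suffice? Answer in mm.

Extension force acts on the full piston face: F = P × (π/4)D².
D = √(4F / (πP)) = √(4 × 67.9 kN / (π × 21.6 MPa))

D ≈ 63.3 mm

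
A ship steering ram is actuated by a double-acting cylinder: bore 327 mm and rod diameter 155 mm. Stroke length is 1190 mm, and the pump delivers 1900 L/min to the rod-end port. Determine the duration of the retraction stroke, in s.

Rod-side annular area A_ann = π/4 × (327² − 155²) = 65110 mm^2
Swept volume V = A × L; t = V / Q = A·L / Q

t ≈ 2.45 s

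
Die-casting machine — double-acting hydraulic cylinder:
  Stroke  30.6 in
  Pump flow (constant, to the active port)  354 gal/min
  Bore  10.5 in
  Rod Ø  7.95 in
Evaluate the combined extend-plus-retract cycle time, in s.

Cap-side area A_cap = π/4 × (10.5 in)² = 86.59 in^2
Rod-side annular area A_ann = π/4 × (10.5² − 7.95²) = 36.95 in^2
t_ext = A_cap·L/Q = 1.944 s
t_ret = A_ann·L/Q = 0.8296 s
t_cycle = t_ext + t_ret

t ≈ 2.77 s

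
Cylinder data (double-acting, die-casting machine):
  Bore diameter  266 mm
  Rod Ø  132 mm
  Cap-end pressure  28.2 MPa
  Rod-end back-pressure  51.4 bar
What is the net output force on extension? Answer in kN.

F ≈ 1350 kN

Cap-side area A_cap = π/4 × (266 mm)² = 55570 mm^2
Rod-side annular area A_ann = π/4 × (266² − 132²) = 41890 mm^2
Net thrust = P_cap·A_cap − P_rod·A_ann = 1567 kN − 215.3 kN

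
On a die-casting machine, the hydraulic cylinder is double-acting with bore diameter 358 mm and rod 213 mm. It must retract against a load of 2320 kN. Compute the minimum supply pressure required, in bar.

Rod-side annular area A_ann = π/4 × (358² − 213²) = 65030 mm^2
Retraction: pressure acts on the annular area.
P = F / A = 2320 kN / A

P ≈ 357 bar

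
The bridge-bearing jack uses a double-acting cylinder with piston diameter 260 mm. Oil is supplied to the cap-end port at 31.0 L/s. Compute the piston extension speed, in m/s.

Cap-side area A_cap = π/4 × (260 mm)² = 53090 mm^2
v = Q / A

v ≈ 0.584 m/s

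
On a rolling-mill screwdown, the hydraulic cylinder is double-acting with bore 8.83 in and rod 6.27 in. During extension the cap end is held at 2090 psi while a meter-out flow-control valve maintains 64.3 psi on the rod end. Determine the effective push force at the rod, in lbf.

F ≈ 1.26e5 lbf

Cap-side area A_cap = π/4 × (8.83 in)² = 61.24 in^2
Rod-side annular area A_ann = π/4 × (8.83² − 6.27²) = 30.36 in^2
Net thrust = P_cap·A_cap − P_rod·A_ann = 1.280e5 lbf − 1952 lbf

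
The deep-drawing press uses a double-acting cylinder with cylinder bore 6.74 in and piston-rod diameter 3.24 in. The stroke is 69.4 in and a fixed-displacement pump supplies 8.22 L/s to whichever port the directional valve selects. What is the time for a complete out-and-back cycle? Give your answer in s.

t ≈ 8.73 s

Cap-side area A_cap = π/4 × (6.74 in)² = 35.68 in^2
Rod-side annular area A_ann = π/4 × (6.74² − 3.24²) = 27.43 in^2
t_ext = A_cap·L/Q = 4.936 s
t_ret = A_ann·L/Q = 3.796 s
t_cycle = t_ext + t_ret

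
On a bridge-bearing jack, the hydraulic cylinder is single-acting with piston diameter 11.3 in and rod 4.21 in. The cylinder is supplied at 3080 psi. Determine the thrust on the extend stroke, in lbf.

F ≈ 3.09e5 lbf

Cap-side area A_cap = π/4 × (11.3 in)² = 100.3 in^2
F = P × A_cap = 3080 psi × A_cap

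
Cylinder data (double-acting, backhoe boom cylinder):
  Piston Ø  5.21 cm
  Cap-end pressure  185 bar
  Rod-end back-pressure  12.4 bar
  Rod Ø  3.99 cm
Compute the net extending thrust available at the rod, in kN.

F ≈ 38.3 kN

Cap-side area A_cap = π/4 × (5.21 cm)² = 21.32 cm^2
Rod-side annular area A_ann = π/4 × (5.21² − 3.99²) = 8.815 cm^2
Net thrust = P_cap·A_cap − P_rod·A_ann = 39.44 kN − 1.093 kN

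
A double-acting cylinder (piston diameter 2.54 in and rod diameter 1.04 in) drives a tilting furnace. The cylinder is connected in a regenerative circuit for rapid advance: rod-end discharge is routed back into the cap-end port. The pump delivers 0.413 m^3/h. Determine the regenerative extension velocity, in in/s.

In regeneration the rod-end outflow joins the pump flow into the cap end, so the net volume the pump must supply per unit advance equals the rod cross-section area.
Rod cross-section A_rod = π/4 × (1.04 in)² = 0.8495 in^2
v = Q_pump / A_rod

v ≈ 8.24 in/s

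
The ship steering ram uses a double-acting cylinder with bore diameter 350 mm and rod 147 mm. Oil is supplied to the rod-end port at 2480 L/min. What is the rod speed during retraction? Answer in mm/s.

v ≈ 522 mm/s

Rod-side annular area A_ann = π/4 × (350² − 147²) = 79240 mm^2
Flow into the rod-end port fills the annular volume.
v = Q / A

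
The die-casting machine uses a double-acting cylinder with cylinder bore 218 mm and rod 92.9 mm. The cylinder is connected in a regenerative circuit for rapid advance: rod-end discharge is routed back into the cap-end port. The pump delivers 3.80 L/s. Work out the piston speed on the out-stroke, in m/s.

v ≈ 0.561 m/s

In regeneration the rod-end outflow joins the pump flow into the cap end, so the net volume the pump must supply per unit advance equals the rod cross-section area.
Rod cross-section A_rod = π/4 × (92.9 mm)² = 6778 mm^2
v = Q_pump / A_rod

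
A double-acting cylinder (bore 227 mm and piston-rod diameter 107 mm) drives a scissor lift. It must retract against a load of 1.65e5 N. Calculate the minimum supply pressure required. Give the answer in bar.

P ≈ 52.4 bar

Rod-side annular area A_ann = π/4 × (227² − 107²) = 31480 mm^2
Retraction: pressure acts on the annular area.
P = F / A = 1.65e5 N / A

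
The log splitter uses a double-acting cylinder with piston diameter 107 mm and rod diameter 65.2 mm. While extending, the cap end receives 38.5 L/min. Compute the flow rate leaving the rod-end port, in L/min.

Cap-side area A_cap = π/4 × (107 mm)² = 8992 mm^2
Rod-side annular area A_ann = π/4 × (107² − 65.2²) = 5653 mm^2
Piston speed v = Q_in/A_cap; rod-end outflow Q_out = v × A_ann = Q_in × A_ann/A_cap.

Q_out ≈ 24.2 L/min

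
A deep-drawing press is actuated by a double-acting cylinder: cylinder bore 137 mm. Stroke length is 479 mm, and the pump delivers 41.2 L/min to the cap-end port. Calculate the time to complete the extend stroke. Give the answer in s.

t ≈ 10.3 s

Cap-side area A_cap = π/4 × (137 mm)² = 14740 mm^2
Swept volume V = A × L; t = V / Q = A·L / Q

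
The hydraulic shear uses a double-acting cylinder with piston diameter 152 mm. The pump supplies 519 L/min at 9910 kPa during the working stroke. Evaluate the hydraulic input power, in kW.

Hydraulic power = P × Q

W ≈ 85.7 kW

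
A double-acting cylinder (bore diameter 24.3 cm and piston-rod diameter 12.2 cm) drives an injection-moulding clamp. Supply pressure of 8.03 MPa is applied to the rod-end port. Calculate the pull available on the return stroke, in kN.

Rod-side annular area A_ann = π/4 × (24.3² − 12.2²) = 346.9 cm^2
On retraction the pressure acts on the annular area (bore minus rod).
F = P × A_ann

F ≈ 279 kN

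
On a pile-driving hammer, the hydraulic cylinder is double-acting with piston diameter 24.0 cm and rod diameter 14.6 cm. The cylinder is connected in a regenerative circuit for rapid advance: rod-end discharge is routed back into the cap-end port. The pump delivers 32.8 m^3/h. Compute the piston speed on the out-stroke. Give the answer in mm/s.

In regeneration the rod-end outflow joins the pump flow into the cap end, so the net volume the pump must supply per unit advance equals the rod cross-section area.
Rod cross-section A_rod = π/4 × (14.6 cm)² = 167.4 cm^2
v = Q_pump / A_rod

v ≈ 544 mm/s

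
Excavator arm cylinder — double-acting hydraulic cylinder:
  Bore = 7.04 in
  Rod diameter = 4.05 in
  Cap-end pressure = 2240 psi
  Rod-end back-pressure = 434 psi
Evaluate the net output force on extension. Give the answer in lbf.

F ≈ 75900 lbf

Cap-side area A_cap = π/4 × (7.04 in)² = 38.93 in^2
Rod-side annular area A_ann = π/4 × (7.04² − 4.05²) = 26.04 in^2
Net thrust = P_cap·A_cap − P_rod·A_ann = 87190 lbf − 11300 lbf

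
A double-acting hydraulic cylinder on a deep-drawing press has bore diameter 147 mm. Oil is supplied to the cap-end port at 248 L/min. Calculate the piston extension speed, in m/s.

Cap-side area A_cap = π/4 × (147 mm)² = 16970 mm^2
v = Q / A

v ≈ 0.244 m/s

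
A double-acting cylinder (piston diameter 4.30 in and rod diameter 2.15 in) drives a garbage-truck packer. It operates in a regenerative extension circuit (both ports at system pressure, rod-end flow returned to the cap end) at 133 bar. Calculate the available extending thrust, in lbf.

With equal pressure on both faces, forces on the annular region cancel; the net push is pressure × rod cross-section.
Rod cross-section A_rod = π/4 × (2.15 in)² = 3.631 in^2
F = P × A_rod

F ≈ 7000 lbf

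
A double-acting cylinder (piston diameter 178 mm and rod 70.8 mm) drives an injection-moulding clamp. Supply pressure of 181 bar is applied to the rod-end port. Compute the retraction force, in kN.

Rod-side annular area A_ann = π/4 × (178² − 70.8²) = 20950 mm^2
On retraction the pressure acts on the annular area (bore minus rod).
F = P × A_ann

F ≈ 379 kN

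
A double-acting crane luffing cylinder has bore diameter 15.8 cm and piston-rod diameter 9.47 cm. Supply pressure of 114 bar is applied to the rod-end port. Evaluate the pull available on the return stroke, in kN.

Rod-side annular area A_ann = π/4 × (15.8² − 9.47²) = 125.6 cm^2
On retraction the pressure acts on the annular area (bore minus rod).
F = P × A_ann

F ≈ 143 kN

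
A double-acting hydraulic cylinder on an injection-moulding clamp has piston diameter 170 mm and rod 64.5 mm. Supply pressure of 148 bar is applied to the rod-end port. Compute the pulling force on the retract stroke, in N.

F ≈ 2.88e5 N

Rod-side annular area A_ann = π/4 × (170² − 64.5²) = 19430 mm^2
On retraction the pressure acts on the annular area (bore minus rod).
F = P × A_ann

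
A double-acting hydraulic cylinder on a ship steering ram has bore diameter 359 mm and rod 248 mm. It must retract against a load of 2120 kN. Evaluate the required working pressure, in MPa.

Rod-side annular area A_ann = π/4 × (359² − 248²) = 52920 mm^2
Retraction: pressure acts on the annular area.
P = F / A = 2120 kN / A

P ≈ 40.1 MPa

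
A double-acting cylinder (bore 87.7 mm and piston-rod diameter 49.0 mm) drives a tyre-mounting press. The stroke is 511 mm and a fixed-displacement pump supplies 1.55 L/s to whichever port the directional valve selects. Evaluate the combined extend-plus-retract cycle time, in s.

Cap-side area A_cap = π/4 × (87.7 mm)² = 6041 mm^2
Rod-side annular area A_ann = π/4 × (87.7² − 49.0²) = 4155 mm^2
t_ext = A_cap·L/Q = 1.991 s
t_ret = A_ann·L/Q = 1.370 s
t_cycle = t_ext + t_ret

t ≈ 3.36 s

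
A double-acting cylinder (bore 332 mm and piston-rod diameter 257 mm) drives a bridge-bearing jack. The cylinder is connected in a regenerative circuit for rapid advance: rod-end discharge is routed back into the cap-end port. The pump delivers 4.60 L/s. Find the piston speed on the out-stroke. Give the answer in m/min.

v ≈ 5.32 m/min

In regeneration the rod-end outflow joins the pump flow into the cap end, so the net volume the pump must supply per unit advance equals the rod cross-section area.
Rod cross-section A_rod = π/4 × (257 mm)² = 51870 mm^2
v = Q_pump / A_rod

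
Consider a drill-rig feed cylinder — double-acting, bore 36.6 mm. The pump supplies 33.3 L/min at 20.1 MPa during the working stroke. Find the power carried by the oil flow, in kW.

W ≈ 11.2 kW

Hydraulic power = P × Q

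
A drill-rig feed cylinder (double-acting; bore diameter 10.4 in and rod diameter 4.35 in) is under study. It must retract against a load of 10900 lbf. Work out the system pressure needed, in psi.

Rod-side annular area A_ann = π/4 × (10.4² − 4.35²) = 70.09 in^2
Retraction: pressure acts on the annular area.
P = F / A = 10900 lbf / A

P ≈ 156 psi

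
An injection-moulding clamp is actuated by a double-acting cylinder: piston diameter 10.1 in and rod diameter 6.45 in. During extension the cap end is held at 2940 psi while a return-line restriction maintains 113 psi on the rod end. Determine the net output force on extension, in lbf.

Cap-side area A_cap = π/4 × (10.1 in)² = 80.12 in^2
Rod-side annular area A_ann = π/4 × (10.1² − 6.45²) = 47.44 in^2
Net thrust = P_cap·A_cap − P_rod·A_ann = 2.355e5 lbf − 5361 lbf

F ≈ 2.30e5 lbf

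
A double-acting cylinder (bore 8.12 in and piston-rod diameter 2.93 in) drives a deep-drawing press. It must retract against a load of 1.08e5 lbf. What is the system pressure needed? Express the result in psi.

P ≈ 2400 psi

Rod-side annular area A_ann = π/4 × (8.12² − 2.93²) = 45.04 in^2
Retraction: pressure acts on the annular area.
P = F / A = 1.08e5 lbf / A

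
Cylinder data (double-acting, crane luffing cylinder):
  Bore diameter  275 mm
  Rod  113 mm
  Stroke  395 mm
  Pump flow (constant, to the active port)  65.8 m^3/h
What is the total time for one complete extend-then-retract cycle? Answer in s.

t ≈ 2.35 s

Cap-side area A_cap = π/4 × (275 mm)² = 59400 mm^2
Rod-side annular area A_ann = π/4 × (275² − 113²) = 49370 mm^2
t_ext = A_cap·L/Q = 1.284 s
t_ret = A_ann·L/Q = 1.067 s
t_cycle = t_ext + t_ret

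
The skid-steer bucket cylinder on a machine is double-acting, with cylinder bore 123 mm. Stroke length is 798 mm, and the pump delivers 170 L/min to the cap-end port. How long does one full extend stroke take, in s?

t ≈ 3.35 s

Cap-side area A_cap = π/4 × (123 mm)² = 11880 mm^2
Swept volume V = A × L; t = V / Q = A·L / Q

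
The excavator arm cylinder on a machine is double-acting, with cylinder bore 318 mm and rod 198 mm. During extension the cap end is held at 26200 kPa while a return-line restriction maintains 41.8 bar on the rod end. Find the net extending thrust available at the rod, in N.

F ≈ 1.88e6 N

Cap-side area A_cap = π/4 × (318 mm)² = 79420 mm^2
Rod-side annular area A_ann = π/4 × (318² − 198²) = 48630 mm^2
Net thrust = P_cap·A_cap − P_rod·A_ann = 2.081e6 N − 2.033e5 N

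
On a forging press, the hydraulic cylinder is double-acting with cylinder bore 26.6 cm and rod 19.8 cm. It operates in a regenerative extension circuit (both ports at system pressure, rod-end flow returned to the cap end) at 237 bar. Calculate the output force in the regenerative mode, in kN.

With equal pressure on both faces, forces on the annular region cancel; the net push is pressure × rod cross-section.
Rod cross-section A_rod = π/4 × (19.8 cm)² = 307.9 cm^2
F = P × A_rod

F ≈ 730 kN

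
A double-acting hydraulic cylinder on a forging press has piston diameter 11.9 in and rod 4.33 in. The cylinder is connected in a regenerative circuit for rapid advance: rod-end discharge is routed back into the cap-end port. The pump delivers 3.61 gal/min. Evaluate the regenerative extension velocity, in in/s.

v ≈ 0.944 in/s

In regeneration the rod-end outflow joins the pump flow into the cap end, so the net volume the pump must supply per unit advance equals the rod cross-section area.
Rod cross-section A_rod = π/4 × (4.33 in)² = 14.73 in^2
v = Q_pump / A_rod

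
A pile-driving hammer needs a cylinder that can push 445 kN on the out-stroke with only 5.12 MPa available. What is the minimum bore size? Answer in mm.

Extension force acts on the full piston face: F = P × (π/4)D².
D = √(4F / (πP)) = √(4 × 445 kN / (π × 5.12 MPa))

D ≈ 333 mm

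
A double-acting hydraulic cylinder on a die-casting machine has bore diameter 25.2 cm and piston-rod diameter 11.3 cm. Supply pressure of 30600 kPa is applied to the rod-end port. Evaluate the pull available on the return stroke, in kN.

Rod-side annular area A_ann = π/4 × (25.2² − 11.3²) = 398.5 cm^2
On retraction the pressure acts on the annular area (bore minus rod).
F = P × A_ann

F ≈ 1220 kN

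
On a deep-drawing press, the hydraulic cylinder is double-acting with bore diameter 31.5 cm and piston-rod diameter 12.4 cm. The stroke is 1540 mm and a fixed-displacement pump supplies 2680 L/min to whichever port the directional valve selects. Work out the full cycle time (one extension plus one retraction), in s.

t ≈ 4.96 s

Cap-side area A_cap = π/4 × (31.5 cm)² = 779.3 cm^2
Rod-side annular area A_ann = π/4 × (31.5² − 12.4²) = 658.5 cm^2
t_ext = A_cap·L/Q = 2.687 s
t_ret = A_ann·L/Q = 2.271 s
t_cycle = t_ext + t_ret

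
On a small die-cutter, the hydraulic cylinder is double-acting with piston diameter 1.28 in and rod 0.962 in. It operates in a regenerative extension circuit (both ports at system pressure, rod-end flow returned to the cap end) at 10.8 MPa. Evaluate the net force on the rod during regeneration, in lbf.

F ≈ 1140 lbf

With equal pressure on both faces, forces on the annular region cancel; the net push is pressure × rod cross-section.
Rod cross-section A_rod = π/4 × (0.962 in)² = 0.7268 in^2
F = P × A_rod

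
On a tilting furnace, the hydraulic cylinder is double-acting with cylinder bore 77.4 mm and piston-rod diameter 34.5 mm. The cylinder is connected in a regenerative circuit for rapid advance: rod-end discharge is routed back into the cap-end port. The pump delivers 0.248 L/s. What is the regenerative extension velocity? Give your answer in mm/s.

In regeneration the rod-end outflow joins the pump flow into the cap end, so the net volume the pump must supply per unit advance equals the rod cross-section area.
Rod cross-section A_rod = π/4 × (34.5 mm)² = 934.8 mm^2
v = Q_pump / A_rod

v ≈ 265 mm/s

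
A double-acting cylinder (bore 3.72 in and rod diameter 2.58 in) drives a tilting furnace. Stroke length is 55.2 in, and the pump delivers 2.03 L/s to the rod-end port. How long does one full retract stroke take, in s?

t ≈ 2.51 s

Rod-side annular area A_ann = π/4 × (3.72² − 2.58²) = 5.641 in^2
Swept volume V = A × L; t = V / Q = A·L / Q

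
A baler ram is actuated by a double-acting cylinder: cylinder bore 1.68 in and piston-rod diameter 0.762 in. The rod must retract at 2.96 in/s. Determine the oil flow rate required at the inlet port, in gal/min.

Rod-side annular area A_ann = π/4 × (1.68² − 0.762²) = 1.761 in^2
Q = A × v

Q ≈ 1.35 gal/min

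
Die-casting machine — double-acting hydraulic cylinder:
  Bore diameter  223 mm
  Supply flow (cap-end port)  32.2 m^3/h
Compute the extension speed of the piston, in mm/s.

v ≈ 229 mm/s

Cap-side area A_cap = π/4 × (223 mm)² = 39060 mm^2
v = Q / A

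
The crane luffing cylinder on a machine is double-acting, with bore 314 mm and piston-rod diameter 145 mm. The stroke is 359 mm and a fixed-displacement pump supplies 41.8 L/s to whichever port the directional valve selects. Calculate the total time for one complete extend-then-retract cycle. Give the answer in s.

Cap-side area A_cap = π/4 × (314 mm)² = 77440 mm^2
Rod-side annular area A_ann = π/4 × (314² − 145²) = 60920 mm^2
t_ext = A_cap·L/Q = 0.6651 s
t_ret = A_ann·L/Q = 0.5232 s
t_cycle = t_ext + t_ret

t ≈ 1.19 s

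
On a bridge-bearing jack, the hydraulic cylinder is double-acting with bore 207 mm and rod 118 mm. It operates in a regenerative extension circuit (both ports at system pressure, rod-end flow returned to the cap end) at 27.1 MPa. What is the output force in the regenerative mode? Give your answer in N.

F ≈ 2.96e5 N

With equal pressure on both faces, forces on the annular region cancel; the net push is pressure × rod cross-section.
Rod cross-section A_rod = π/4 × (118 mm)² = 10940 mm^2
F = P × A_rod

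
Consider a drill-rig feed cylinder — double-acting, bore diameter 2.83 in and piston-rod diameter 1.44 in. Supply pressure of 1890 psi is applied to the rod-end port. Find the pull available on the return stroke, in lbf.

Rod-side annular area A_ann = π/4 × (2.83² − 1.44²) = 4.662 in^2
On retraction the pressure acts on the annular area (bore minus rod).
F = P × A_ann

F ≈ 8810 lbf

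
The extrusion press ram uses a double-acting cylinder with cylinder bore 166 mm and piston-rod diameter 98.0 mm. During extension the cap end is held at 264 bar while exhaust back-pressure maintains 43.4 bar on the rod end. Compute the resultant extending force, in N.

F ≈ 5.10e5 N

Cap-side area A_cap = π/4 × (166 mm)² = 21640 mm^2
Rod-side annular area A_ann = π/4 × (166² − 98.0²) = 14100 mm^2
Net thrust = P_cap·A_cap − P_rod·A_ann = 5.714e5 N − 61190 N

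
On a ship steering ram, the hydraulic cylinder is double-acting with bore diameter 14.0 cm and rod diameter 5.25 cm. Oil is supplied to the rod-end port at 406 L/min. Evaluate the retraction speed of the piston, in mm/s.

Rod-side annular area A_ann = π/4 × (14.0² − 5.25²) = 132.3 cm^2
Flow into the rod-end port fills the annular volume.
v = Q / A

v ≈ 512 mm/s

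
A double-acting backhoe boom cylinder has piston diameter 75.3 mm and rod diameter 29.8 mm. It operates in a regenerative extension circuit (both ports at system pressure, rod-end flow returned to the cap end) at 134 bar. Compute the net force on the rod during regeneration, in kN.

With equal pressure on both faces, forces on the annular region cancel; the net push is pressure × rod cross-section.
Rod cross-section A_rod = π/4 × (29.8 mm)² = 697.5 mm^2
F = P × A_rod

F ≈ 9.35 kN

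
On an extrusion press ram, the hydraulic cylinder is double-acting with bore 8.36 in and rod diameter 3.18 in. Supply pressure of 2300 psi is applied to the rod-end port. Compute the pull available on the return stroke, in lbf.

F ≈ 1.08e5 lbf

Rod-side annular area A_ann = π/4 × (8.36² − 3.18²) = 46.95 in^2
On retraction the pressure acts on the annular area (bore minus rod).
F = P × A_ann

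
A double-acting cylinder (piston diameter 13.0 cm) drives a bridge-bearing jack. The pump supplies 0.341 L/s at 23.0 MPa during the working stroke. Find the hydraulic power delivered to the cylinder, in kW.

W ≈ 7.84 kW

Hydraulic power = P × Q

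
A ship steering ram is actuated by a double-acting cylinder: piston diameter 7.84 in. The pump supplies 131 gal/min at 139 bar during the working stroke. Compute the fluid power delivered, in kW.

Hydraulic power = P × Q

W ≈ 115 kW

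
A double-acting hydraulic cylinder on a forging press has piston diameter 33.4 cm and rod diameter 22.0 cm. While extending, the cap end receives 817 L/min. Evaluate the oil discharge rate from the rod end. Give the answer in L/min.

Q_out ≈ 463 L/min

Cap-side area A_cap = π/4 × (33.4 cm)² = 876.2 cm^2
Rod-side annular area A_ann = π/4 × (33.4² − 22.0²) = 496.0 cm^2
Piston speed v = Q_in/A_cap; rod-end outflow Q_out = v × A_ann = Q_in × A_ann/A_cap.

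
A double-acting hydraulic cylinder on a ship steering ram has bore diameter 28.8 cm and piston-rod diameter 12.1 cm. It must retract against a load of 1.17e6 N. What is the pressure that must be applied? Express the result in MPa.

P ≈ 21.8 MPa

Rod-side annular area A_ann = π/4 × (28.8² − 12.1²) = 536.5 cm^2
Retraction: pressure acts on the annular area.
P = F / A = 1.17e6 N / A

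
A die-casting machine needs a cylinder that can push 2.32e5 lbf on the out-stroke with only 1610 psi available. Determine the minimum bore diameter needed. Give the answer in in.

Extension force acts on the full piston face: F = P × (π/4)D².
D = √(4F / (πP)) = √(4 × 2.32e5 lbf / (π × 1610 psi))

D ≈ 13.5 in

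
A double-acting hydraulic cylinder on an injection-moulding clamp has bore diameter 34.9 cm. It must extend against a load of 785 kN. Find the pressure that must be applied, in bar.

Cap-side area A_cap = π/4 × (34.9 cm)² = 956.6 cm^2
P = F / A = 785 kN / A

P ≈ 82.1 bar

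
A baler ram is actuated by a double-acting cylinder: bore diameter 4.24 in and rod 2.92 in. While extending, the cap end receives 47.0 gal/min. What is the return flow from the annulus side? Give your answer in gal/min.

Q_out ≈ 24.7 gal/min

Cap-side area A_cap = π/4 × (4.24 in)² = 14.12 in^2
Rod-side annular area A_ann = π/4 × (4.24² − 2.92²) = 7.423 in^2
Piston speed v = Q_in/A_cap; rod-end outflow Q_out = v × A_ann = Q_in × A_ann/A_cap.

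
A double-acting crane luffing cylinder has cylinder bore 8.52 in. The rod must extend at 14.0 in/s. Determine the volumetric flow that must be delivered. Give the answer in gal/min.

Cap-side area A_cap = π/4 × (8.52 in)² = 57.01 in^2
Q = A × v

Q ≈ 207 gal/min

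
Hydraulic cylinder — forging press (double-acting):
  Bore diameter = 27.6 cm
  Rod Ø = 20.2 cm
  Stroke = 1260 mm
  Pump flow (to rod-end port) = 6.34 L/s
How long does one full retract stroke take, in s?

t ≈ 5.52 s

Rod-side annular area A_ann = π/4 × (27.6² − 20.2²) = 277.8 cm^2
Swept volume V = A × L; t = V / Q = A·L / Q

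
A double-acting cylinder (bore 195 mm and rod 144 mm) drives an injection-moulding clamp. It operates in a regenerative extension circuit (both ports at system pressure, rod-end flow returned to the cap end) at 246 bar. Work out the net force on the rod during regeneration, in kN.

With equal pressure on both faces, forces on the annular region cancel; the net push is pressure × rod cross-section.
Rod cross-section A_rod = π/4 × (144 mm)² = 16290 mm^2
F = P × A_rod

F ≈ 401 kN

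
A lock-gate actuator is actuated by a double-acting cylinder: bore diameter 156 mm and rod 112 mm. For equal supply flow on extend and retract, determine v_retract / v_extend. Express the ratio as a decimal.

v_ret/v_ext ≈ 2.06

Cap-side area A_cap = π/4 × (156 mm)² = 19110 mm^2
Rod-side annular area A_ann = π/4 × (156² − 112²) = 9261 mm^2
For equal Q, v ∝ 1/A, so v_ret/v_ext = A_cap/A_ann.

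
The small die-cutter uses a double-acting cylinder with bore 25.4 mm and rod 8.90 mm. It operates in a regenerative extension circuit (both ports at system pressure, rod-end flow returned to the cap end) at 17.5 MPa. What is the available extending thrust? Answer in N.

With equal pressure on both faces, forces on the annular region cancel; the net push is pressure × rod cross-section.
Rod cross-section A_rod = π/4 × (8.90 mm)² = 62.21 mm^2
F = P × A_rod

F ≈ 1090 N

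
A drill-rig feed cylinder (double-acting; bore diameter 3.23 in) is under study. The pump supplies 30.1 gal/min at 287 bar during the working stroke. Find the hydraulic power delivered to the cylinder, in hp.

W ≈ 73.1 hp

Hydraulic power = P × Q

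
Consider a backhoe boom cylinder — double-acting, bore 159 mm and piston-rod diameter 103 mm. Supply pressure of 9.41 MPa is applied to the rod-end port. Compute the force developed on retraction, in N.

F ≈ 1.08e5 N

Rod-side annular area A_ann = π/4 × (159² − 103²) = 11520 mm^2
On retraction the pressure acts on the annular area (bore minus rod).
F = P × A_ann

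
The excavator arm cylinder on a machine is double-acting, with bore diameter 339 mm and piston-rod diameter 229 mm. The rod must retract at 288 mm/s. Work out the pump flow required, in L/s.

Q ≈ 14.1 L/s

Rod-side annular area A_ann = π/4 × (339² − 229²) = 49070 mm^2
Q = A × v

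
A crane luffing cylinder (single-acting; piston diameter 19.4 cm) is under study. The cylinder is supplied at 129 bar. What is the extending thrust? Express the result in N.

Cap-side area A_cap = π/4 × (19.4 cm)² = 295.6 cm^2
F = P × A_cap = 129 bar × A_cap

F ≈ 3.81e5 N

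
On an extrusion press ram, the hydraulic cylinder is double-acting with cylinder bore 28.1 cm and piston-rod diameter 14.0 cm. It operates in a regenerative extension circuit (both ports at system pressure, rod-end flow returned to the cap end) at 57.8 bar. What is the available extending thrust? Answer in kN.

With equal pressure on both faces, forces on the annular region cancel; the net push is pressure × rod cross-section.
Rod cross-section A_rod = π/4 × (14.0 cm)² = 153.9 cm^2
F = P × A_rod

F ≈ 89.0 kN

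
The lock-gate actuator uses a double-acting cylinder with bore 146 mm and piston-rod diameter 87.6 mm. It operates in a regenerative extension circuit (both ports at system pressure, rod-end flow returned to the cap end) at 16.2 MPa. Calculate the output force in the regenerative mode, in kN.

F ≈ 97.6 kN

With equal pressure on both faces, forces on the annular region cancel; the net push is pressure × rod cross-section.
Rod cross-section A_rod = π/4 × (87.6 mm)² = 6027 mm^2
F = P × A_rod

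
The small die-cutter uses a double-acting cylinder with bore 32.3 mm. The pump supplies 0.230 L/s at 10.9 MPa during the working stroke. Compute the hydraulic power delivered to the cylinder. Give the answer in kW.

W ≈ 2.51 kW

Hydraulic power = P × Q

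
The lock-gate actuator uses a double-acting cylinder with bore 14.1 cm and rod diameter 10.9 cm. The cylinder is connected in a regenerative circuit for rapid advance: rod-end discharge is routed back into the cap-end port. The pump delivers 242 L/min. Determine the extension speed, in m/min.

In regeneration the rod-end outflow joins the pump flow into the cap end, so the net volume the pump must supply per unit advance equals the rod cross-section area.
Rod cross-section A_rod = π/4 × (10.9 cm)² = 93.31 cm^2
v = Q_pump / A_rod

v ≈ 25.9 m/min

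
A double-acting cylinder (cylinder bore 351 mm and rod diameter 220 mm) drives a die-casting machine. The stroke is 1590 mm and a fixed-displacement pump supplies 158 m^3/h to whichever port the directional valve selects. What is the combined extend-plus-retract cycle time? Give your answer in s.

Cap-side area A_cap = π/4 × (351 mm)² = 96760 mm^2
Rod-side annular area A_ann = π/4 × (351² − 220²) = 58750 mm^2
t_ext = A_cap·L/Q = 3.505 s
t_ret = A_ann·L/Q = 2.128 s
t_cycle = t_ext + t_ret

t ≈ 5.63 s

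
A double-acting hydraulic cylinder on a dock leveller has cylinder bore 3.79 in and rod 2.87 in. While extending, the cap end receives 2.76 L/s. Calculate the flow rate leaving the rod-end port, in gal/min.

Q_out ≈ 18.7 gal/min

Cap-side area A_cap = π/4 × (3.79 in)² = 11.28 in^2
Rod-side annular area A_ann = π/4 × (3.79² − 2.87²) = 4.812 in^2
Piston speed v = Q_in/A_cap; rod-end outflow Q_out = v × A_ann = Q_in × A_ann/A_cap.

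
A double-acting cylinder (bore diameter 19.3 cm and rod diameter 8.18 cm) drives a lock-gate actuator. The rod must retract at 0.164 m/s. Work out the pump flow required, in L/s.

Rod-side annular area A_ann = π/4 × (19.3² − 8.18²) = 240.0 cm^2
Q = A × v

Q ≈ 3.94 L/s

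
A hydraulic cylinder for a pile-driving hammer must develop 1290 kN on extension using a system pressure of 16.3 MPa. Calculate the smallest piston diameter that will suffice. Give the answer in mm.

D ≈ 317 mm

Extension force acts on the full piston face: F = P × (π/4)D².
D = √(4F / (πP)) = √(4 × 1290 kN / (π × 16.3 MPa))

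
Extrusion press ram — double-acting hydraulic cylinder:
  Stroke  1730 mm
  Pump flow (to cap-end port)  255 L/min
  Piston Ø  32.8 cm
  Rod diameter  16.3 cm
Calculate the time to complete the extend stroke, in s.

Cap-side area A_cap = π/4 × (32.8 cm)² = 845.0 cm^2
Swept volume V = A × L; t = V / Q = A·L / Q

t ≈ 34.4 s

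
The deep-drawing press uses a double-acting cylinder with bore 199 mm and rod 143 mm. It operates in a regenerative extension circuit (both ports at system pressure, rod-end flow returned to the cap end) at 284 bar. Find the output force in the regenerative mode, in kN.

F ≈ 456 kN

With equal pressure on both faces, forces on the annular region cancel; the net push is pressure × rod cross-section.
Rod cross-section A_rod = π/4 × (143 mm)² = 16060 mm^2
F = P × A_rod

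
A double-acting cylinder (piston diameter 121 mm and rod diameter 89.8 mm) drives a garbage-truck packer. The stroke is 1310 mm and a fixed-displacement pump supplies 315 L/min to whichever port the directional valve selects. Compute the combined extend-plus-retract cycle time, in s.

t ≈ 4.16 s

Cap-side area A_cap = π/4 × (121 mm)² = 11500 mm^2
Rod-side annular area A_ann = π/4 × (121² − 89.8²) = 5166 mm^2
t_ext = A_cap·L/Q = 2.869 s
t_ret = A_ann·L/Q = 1.289 s
t_cycle = t_ext + t_ret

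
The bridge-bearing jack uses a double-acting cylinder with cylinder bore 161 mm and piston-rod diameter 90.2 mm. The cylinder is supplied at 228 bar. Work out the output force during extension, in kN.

F ≈ 464 kN

Cap-side area A_cap = π/4 × (161 mm)² = 20360 mm^2
F = P × A_cap = 228 bar × A_cap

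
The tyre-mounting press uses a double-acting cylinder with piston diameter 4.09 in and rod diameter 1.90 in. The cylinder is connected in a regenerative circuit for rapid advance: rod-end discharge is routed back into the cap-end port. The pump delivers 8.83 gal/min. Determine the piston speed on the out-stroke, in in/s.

v ≈ 12.0 in/s

In regeneration the rod-end outflow joins the pump flow into the cap end, so the net volume the pump must supply per unit advance equals the rod cross-section area.
Rod cross-section A_rod = π/4 × (1.90 in)² = 2.835 in^2
v = Q_pump / A_rod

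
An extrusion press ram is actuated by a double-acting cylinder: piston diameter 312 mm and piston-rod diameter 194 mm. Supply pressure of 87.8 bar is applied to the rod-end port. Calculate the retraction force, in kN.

Rod-side annular area A_ann = π/4 × (312² − 194²) = 46890 mm^2
On retraction the pressure acts on the annular area (bore minus rod).
F = P × A_ann

F ≈ 412 kN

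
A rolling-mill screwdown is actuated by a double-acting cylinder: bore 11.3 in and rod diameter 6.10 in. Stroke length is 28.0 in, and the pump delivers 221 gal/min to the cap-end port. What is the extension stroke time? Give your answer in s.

t ≈ 3.30 s

Cap-side area A_cap = π/4 × (11.3 in)² = 100.3 in^2
Swept volume V = A × L; t = V / Q = A·L / Q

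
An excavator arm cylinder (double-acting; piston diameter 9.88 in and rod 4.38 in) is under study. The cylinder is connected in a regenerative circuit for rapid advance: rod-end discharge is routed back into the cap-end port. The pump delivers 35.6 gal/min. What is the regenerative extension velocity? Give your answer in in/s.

v ≈ 9.10 in/s

In regeneration the rod-end outflow joins the pump flow into the cap end, so the net volume the pump must supply per unit advance equals the rod cross-section area.
Rod cross-section A_rod = π/4 × (4.38 in)² = 15.07 in^2
v = Q_pump / A_rod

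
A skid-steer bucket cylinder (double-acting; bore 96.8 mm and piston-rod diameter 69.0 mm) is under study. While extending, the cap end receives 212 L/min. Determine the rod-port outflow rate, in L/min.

Cap-side area A_cap = π/4 × (96.8 mm)² = 7359 mm^2
Rod-side annular area A_ann = π/4 × (96.8² − 69.0²) = 3620 mm^2
Piston speed v = Q_in/A_cap; rod-end outflow Q_out = v × A_ann = Q_in × A_ann/A_cap.

Q_out ≈ 104 L/min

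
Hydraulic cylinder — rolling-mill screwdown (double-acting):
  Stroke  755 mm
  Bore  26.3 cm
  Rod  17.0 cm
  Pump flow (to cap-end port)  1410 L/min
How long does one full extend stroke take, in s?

t ≈ 1.75 s

Cap-side area A_cap = π/4 × (26.3 cm)² = 543.3 cm^2
Swept volume V = A × L; t = V / Q = A·L / Q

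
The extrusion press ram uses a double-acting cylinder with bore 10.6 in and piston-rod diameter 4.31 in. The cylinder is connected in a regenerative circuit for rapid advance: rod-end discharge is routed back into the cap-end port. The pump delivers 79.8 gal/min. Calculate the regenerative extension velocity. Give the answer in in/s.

In regeneration the rod-end outflow joins the pump flow into the cap end, so the net volume the pump must supply per unit advance equals the rod cross-section area.
Rod cross-section A_rod = π/4 × (4.31 in)² = 14.59 in^2
v = Q_pump / A_rod

v ≈ 21.1 in/s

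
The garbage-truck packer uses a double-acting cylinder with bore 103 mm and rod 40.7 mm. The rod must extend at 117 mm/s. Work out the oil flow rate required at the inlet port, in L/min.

Cap-side area A_cap = π/4 × (103 mm)² = 8332 mm^2
Q = A × v

Q ≈ 58.5 L/min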